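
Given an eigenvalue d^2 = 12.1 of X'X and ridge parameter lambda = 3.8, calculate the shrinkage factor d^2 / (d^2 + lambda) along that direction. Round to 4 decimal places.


Denominator = d^2 + lambda = 12.1 + 3.8 = 15.9000.
Shrinkage = 12.1 / 15.9000 = 0.7610.

0.7610


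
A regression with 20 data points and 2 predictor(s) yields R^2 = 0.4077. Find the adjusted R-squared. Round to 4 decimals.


Adjusted R^2 = 1 - (1 - R^2) * (n-1)/(n-p-1).
(1 - R^2) = 0.5923.
(n-1)/(n-p-1) = 19/17.
(1 - R^2) * (n-1) = 0.5923 * 19 = 11.2537.
Divide by (n-p-1): 11.2537 / 17 = 0.6620.
Adj R^2 = 1 - 0.6620 = 0.3380.

0.3380


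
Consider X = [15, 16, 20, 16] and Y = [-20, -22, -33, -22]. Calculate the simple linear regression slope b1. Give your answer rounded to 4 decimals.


Calculate xbar = 16.7500, ybar = -24.2500.
S_xx = 14.7500, S_xy = -39.2500.
Using b1 = S_xy / S_xx = -39.2500 / 14.7500, we get b1 = -2.6610.

-2.6610


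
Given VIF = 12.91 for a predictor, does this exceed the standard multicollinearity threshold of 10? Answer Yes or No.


Check: VIF = 12.91 vs threshold = 10.
Since 12.91 >= 10, the answer is Yes.

Yes


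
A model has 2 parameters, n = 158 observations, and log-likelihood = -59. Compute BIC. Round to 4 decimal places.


ln(158) = 5.062595.
k * ln(n) = 2 * 5.062595 = 10.125190.
-2L = 118.
BIC = 10.125190 + 118 = 128.125190, which rounds to 128.1252.

128.1252


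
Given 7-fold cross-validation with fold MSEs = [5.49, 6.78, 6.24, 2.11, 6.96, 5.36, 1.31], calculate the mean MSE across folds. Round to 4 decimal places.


Sum of fold MSEs = 34.2500.
Average = 34.2500 / 7 = 4.8929.

4.8929


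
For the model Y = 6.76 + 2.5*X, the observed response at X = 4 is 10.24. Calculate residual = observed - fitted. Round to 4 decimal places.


Fitted value at X = 4 is yhat = 6.76 + 2.5*4 = 16.7600.
Residual = 10.24 - 16.7600 = -6.5200.

-6.5200


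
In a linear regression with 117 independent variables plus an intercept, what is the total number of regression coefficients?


Each predictor gets one coefficient, plus one intercept.
Total parameters = 117 + 1 = 118.

118


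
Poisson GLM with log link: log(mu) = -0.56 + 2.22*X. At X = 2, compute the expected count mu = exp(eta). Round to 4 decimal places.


eta = -0.56 + 2.22 * 2 = 3.8800.
mu = exp(3.8800) = 48.4242.

48.4242


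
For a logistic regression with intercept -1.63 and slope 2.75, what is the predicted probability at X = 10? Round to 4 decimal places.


Linear predictor: z = -1.63 + 2.75 * 10 = 25.8700.
P = 1/(1 + exp(-25.8700)) = 1/(1 + 0.0000) = 1.0000.

1.0000


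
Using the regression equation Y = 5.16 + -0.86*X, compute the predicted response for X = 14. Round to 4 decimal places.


Predicted value:
Y = 5.16 + (-0.86)(14) = 5.16 + -12.0400 = -6.8800.

-6.8800


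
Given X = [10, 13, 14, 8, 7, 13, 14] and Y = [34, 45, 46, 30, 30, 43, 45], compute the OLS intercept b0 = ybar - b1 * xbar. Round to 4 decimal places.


First find the slope: b1 = 2.4694.
Means: xbar = 11.2857, ybar = 39.0000.
b0 = ybar - b1 * xbar = 39.0000 - 2.4694 * 11.2857 = 11.1306.

11.1306


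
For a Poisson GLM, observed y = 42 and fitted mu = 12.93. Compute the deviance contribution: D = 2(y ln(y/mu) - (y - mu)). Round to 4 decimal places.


y/mu = 42/12.93 = 3.248260 (approx.), and ln(42/12.93) = 1.178119.
y * ln(y/mu) = 42 * 1.178119 = 49.480998.
y - mu = 29.07.
D = 2 * (49.480998 - 29.07) = 40.821996, which rounds to 40.8220.

40.8220


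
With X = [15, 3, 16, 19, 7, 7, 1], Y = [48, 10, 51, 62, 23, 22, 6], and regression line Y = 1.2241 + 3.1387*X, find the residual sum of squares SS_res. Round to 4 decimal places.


Predicted values from Y = 1.2241 + 3.1387*X.
Residuals: [-0.3046, -0.6402, -0.4433, 1.1406, -0.1950, -1.1950, 1.6372].
SSres = 6.1466.

6.1466


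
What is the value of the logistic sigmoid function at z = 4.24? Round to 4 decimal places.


First, exp(-4.2400) = 0.0144.
Then sigma(z) = 1/(1 + 0.0144) = 0.9858.

0.9858


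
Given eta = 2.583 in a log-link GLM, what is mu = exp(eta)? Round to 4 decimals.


The inverse log link gives:
mu = exp(2.583) = 13.2368.

13.2368


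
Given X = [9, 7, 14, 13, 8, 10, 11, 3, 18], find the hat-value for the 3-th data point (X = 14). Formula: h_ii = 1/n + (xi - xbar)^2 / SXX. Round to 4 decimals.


n = 9, xbar = 10.3333.
SXX = sum((xi - xbar)^2) = 152.0000.
h = 1/9 + (14 - 10.3333)^2 / 152.0000 = 0.1996.

0.1996


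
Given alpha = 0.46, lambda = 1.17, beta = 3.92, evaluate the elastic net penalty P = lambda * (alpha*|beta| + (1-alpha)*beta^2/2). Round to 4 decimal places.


L1 component = 0.46 * |3.92| = 1.8032.
L2 component = 0.54 * 3.92^2 / 2 = 4.1489.
Penalty = 1.17 * (1.8032 + 4.1489) = 1.17 * 5.9521 = 6.9640.

6.9640


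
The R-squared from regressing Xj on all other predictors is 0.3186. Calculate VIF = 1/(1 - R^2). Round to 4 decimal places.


Denominator: 1 - 0.3186 = 0.6814.
VIF = 1 / 0.6814 = 1.4676.

1.4676


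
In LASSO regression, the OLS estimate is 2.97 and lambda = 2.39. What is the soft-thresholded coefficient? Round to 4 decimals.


Absolute value: |2.97| = 2.97.
Compare to lambda = 2.39.
Since |beta| > lambda, coefficient = sign(beta)*(|beta| - lambda) = 0.5800.

0.5800


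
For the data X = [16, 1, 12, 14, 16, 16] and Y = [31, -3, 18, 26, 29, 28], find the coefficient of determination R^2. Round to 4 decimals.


Fit the OLS line: b0 = -5.6501, b1 = 2.1720.
SSres = 12.4257.
SStot = 821.5000.
R^2 = 1 - 12.4257/821.5000 = 0.9849.

0.9849


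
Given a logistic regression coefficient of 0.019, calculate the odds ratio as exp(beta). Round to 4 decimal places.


The odds ratio is computed as:
OR = e^(0.019) = 1.0192.

1.0192


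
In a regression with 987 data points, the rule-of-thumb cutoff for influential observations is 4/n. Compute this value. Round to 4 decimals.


The threshold is 4/n.
4/987 = 0.0041.

0.0041


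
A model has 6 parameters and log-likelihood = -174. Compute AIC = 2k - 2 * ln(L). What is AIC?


AIC = 2*6 - 2*(-174).
= 12 + 348 = 360.

360


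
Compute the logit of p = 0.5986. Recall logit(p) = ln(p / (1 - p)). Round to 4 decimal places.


The odds are p/(1-p) = 0.5986 / 0.4014 = 1.4913.
logit(p) = ln(1.4913) = 0.3996.

0.3996


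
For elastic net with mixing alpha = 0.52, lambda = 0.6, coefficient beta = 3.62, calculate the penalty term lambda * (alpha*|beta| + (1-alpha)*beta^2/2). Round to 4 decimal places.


Compute:
L1 = 0.52 * 3.62 = 1.8824.
L2 = 0.48 * 3.62^2 / 2 = 3.1451.
Penalty = 0.6 * (1.8824 + 3.1451) = 3.0165.

3.0165


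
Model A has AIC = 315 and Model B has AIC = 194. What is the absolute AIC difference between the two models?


|AIC_A - AIC_B| = |315 - 194| = 121.
Model B is preferred (lower AIC).

121


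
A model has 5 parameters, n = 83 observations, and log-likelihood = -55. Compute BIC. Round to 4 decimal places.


ln(83) = 4.418841.
k * ln(n) = 5 * 4.418841 = 22.094205.
-2L = 110.
BIC = 22.094205 + 110 = 132.094205, which rounds to 132.0942.

132.0942


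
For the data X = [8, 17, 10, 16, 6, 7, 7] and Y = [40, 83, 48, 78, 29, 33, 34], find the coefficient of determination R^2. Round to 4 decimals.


The fitted line is Y = -0.4733 + 4.9058*X.
SSres = 2.6244, SStot = 2959.4286.
R^2 = 1 - SSres/SStot = 0.9991.

0.9991


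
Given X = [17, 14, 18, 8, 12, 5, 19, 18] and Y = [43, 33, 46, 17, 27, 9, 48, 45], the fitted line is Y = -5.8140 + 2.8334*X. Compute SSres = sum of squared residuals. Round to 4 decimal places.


Predicted values from Y = -5.8140 + 2.8334*X.
Residuals: [0.6462, -0.8536, 0.8128, 0.1468, -1.1868, 0.6470, -0.0206, -0.1872].
SSres = 3.6910.

3.6910


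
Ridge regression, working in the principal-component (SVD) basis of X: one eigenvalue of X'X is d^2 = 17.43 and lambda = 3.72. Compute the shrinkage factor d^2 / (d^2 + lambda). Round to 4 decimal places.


d^2 + lambda = 17.43 + 3.72 = 21.1500.
Shrinkage factor = 17.43/21.1500 = 0.8241.

0.8241


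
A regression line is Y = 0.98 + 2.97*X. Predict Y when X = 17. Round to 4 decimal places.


Plug X = 17 into Y = 0.98 + 2.97*X:
Y = 0.98 + 50.4900 = 51.4700.

51.4700


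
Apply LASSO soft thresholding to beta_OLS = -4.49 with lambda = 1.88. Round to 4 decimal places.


|beta_OLS| = 4.49.
lambda = 1.88.
Since |beta| > lambda, coefficient = sign(beta)*(|beta| - lambda) = -2.6100.
Result = -2.6100.

-2.6100


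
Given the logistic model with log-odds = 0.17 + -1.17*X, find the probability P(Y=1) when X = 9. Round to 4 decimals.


z = 0.17 + -1.17 * 9 = -10.3600.
Sigmoid: P = 1 / (1 + exp(10.3600)) = 0.0000.

0.0000


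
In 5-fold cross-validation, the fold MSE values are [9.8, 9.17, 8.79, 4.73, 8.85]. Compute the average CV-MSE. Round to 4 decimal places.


Sum of fold MSEs = 41.3400.
Average = 41.3400 / 5 = 8.2680.

8.2680


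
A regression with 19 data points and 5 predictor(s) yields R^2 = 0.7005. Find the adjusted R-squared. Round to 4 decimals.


Plug in: Adj R^2 = 1 - (1 - 0.7005) * 18/13.
= 1 - 0.2995 * 18/13
= 1 - 5.3910 / 13
= 1 - 0.4147 = 0.5853.

0.5853


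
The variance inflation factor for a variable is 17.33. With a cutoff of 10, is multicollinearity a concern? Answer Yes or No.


Check: VIF = 17.33 vs threshold = 10.
Since 17.33 >= 10, the answer is Yes.

Yes


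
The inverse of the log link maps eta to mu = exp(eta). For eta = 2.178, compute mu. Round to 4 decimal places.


Apply the inverse link:
mu = e^2.178 = 8.8286.

8.8286


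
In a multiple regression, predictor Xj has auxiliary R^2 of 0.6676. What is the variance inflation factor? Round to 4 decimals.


Using VIF = 1/(1 - R^2_j):
1 - 0.6676 = 0.3324.
VIF = 3.0084.

3.0084


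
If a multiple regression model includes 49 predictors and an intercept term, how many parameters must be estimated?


Each predictor gets one coefficient, plus one intercept.
Total parameters = 49 + 1 = 50.

50


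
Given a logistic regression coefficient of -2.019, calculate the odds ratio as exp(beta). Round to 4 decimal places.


exp(-2.019) = 0.1328.
So the odds ratio is 0.1328.

0.1328


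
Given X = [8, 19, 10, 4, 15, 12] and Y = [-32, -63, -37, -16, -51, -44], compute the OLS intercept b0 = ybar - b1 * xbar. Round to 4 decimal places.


First find the slope: b1 = -3.0574.
Means: xbar = 11.3333, ybar = -40.5000.
b0 = ybar - b1 * xbar = -40.5000 - -3.0574 * 11.3333 = -5.8493.

-5.8493


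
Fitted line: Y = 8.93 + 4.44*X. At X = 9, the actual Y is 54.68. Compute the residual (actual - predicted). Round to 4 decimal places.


Predicted = 8.93 + 4.44 * 9 = 48.8900.
Residual = 54.68 - 48.8900 = 5.7900.

5.7900


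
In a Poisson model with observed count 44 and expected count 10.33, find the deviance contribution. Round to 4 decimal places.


Compute y*ln(y/mu) = 44*ln(44/10.33) = 44*1.449137 = 63.762028.
y - mu = 33.67.
D = 2*(63.762028 - (33.67)) = 60.184056, which rounds to 60.1841.

60.1841


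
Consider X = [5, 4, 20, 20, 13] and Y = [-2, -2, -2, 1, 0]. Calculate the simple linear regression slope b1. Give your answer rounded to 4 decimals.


Calculate xbar = 12.4000, ybar = -1.0000.
S_xx = 241.2000, S_xy = 24.0000.
Using b1 = S_xy / S_xx = 24.0000 / 241.2000, we get b1 = 0.0995.

0.0995


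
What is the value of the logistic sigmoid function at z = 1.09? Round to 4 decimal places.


exp(-1.0900) = 0.3362.
1 + exp(-z) = 1.3362.
sigmoid = 1/1.3362 = 0.7484.

0.7484


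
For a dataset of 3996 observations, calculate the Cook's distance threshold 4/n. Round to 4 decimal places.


Cook's distance cutoff = 4/n = 4/3996.
= 0.0010.

0.0010


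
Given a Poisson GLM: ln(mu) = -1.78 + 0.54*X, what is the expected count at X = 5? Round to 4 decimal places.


eta = -1.78 + 0.54 * 5 = 0.9200.
mu = exp(0.9200) = 2.5093.

2.5093


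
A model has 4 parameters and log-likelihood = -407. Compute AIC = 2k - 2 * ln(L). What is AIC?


AIC = 2k - 2*loglik = 2(4) - 2(-407).
= 8 + 814 = 822.

822


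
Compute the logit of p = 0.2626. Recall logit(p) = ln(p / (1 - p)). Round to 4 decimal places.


The odds are p/(1-p) = 0.2626 / 0.7374 = 0.3561.
logit(p) = ln(0.3561) = -1.0325.

-1.0325


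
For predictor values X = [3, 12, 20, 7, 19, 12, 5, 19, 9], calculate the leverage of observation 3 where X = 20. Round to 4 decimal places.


Mean of X: xbar = 11.7778.
SXX = 325.5556.
For X = 20: h = 1/9 + (20 - 11.7778)^2/325.5556 = 0.3188.

0.3188


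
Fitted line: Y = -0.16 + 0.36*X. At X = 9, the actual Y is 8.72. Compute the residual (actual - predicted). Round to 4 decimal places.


Compute yhat = -0.16 + (0.36)(9) = 3.0800.
Residual = actual - predicted = 8.72 - 3.0800 = 5.6400.

5.6400


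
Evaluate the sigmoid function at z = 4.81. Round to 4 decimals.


exp(-4.8100) = 0.0081.
1 + exp(-z) = 1.0081.
sigmoid = 1/1.0081 = 0.9919.

0.9919


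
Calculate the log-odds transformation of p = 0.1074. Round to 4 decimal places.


Compute the odds: 0.1074/0.8926 = 0.1203.
Take the natural log: ln(0.1203) = -2.1176.

-2.1176


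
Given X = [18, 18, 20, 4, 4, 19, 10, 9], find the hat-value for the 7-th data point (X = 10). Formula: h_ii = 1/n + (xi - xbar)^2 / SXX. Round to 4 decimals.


Compute xbar = 12.7500 with n = 8 observations.
SXX = 321.5000.
Leverage = 1/8 + (10 - 12.7500)^2/321.5000 = 0.1485.

0.1485


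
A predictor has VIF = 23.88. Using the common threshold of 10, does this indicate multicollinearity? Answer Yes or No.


Check: VIF = 23.88 vs threshold = 10.
Since 23.88 >= 10, the answer is Yes.

Yes


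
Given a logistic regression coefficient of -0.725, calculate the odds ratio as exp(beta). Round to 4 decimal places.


exp(-0.725) = 0.4843.
So the odds ratio is 0.4843.

0.4843


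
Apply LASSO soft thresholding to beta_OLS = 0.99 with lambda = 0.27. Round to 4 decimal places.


Check: |0.99| = 0.99 vs lambda = 0.27.
Since |beta| > lambda, coefficient = sign(beta)*(|beta| - lambda) = 0.7200.
Soft-thresholded coefficient = 0.7200.

0.7200


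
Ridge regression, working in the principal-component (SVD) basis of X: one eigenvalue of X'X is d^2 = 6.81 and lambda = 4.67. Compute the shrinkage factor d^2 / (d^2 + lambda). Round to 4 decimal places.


d^2 + lambda = 6.81 + 4.67 = 11.4800.
Shrinkage factor = 6.81/11.4800 = 0.5932.

0.5932


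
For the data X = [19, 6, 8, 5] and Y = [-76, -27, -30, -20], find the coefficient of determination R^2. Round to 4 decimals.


The fitted line is Y = -0.8200 + -3.9400*X.
SSres = 12.3000, SStot = 1952.7500.
R^2 = 1 - SSres/SStot = 0.9937.

0.9937


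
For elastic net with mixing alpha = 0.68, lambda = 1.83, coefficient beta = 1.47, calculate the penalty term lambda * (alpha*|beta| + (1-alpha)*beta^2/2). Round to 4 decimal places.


Compute:
L1 = 0.68 * 1.47 = 0.9996.
L2 = 0.32 * 1.47^2 / 2 = 0.3457.
Penalty = 1.83 * (0.9996 + 0.3457) = 2.4620.

2.4620


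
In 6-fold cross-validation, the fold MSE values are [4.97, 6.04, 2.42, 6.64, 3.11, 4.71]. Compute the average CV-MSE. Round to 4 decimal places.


Add all fold MSEs: 27.8900.
Divide by k = 6: 27.8900/6 = 4.6483.

4.6483


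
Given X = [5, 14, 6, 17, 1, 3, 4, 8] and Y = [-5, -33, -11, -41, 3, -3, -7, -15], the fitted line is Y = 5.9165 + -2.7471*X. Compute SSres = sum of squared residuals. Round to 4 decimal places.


Compute predicted values, then residuals = yi - yhat_i.
Residuals: [2.8190, -0.4571, -0.4339, -0.2158, -0.1694, -0.6752, -1.9281, 1.0603].
SSres = sum(residual^2) = 13.7169.

13.7169


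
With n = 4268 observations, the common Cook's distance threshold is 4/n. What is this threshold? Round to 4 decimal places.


Cook's distance cutoff = 4/n = 4/4268.
= 0.0009.

0.0009


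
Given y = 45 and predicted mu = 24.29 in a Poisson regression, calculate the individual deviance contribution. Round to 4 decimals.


y/mu = 45/24.29 = 1.852614 (approx.), and ln(45/24.29) = 0.616598.
y * ln(y/mu) = 45 * 0.616598 = 27.746910.
y - mu = 20.71.
D = 2 * (27.746910 - 20.71) = 14.073820, which rounds to 14.0738.

14.0738


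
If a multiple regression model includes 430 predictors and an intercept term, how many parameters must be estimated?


Including the intercept, the model has 430 predictor coefficients + 1 intercept.
Total = 431.

431


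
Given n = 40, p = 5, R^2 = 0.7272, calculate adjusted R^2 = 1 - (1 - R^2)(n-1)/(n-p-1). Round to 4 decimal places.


Plug in: Adj R^2 = 1 - (1 - 0.7272) * 39/34.
= 1 - 0.2728 * 39/34
= 1 - 10.6392 / 34
= 1 - 0.3129 = 0.6871.

0.6871


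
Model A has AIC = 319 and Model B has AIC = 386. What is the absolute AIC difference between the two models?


|AIC_A - AIC_B| = |319 - 386| = 67.
Model A is preferred (lower AIC).

67


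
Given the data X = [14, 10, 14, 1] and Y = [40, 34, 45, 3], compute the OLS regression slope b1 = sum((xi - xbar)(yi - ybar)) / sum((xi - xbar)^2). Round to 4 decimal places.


First compute the means: xbar = 9.7500, ybar = 30.5000.
Then S_xx = sum((xi - xbar)^2) = 112.7500.
S_xy = sum((xi - xbar)(yi - ybar)) = 343.5000.
b1 = S_xy / S_xx = 343.5000 / 112.7500 = 3.0466.

3.0466


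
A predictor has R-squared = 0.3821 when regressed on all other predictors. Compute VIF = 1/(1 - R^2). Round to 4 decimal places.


VIF = 1 / (1 - 0.3821).
= 1 / 0.6179 = 1.6184.

1.6184


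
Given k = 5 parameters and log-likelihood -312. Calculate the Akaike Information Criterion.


AIC = 2*5 - 2*(-312).
= 10 + 624 = 634.

634


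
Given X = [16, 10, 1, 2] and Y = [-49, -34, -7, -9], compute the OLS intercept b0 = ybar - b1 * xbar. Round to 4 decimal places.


Compute b1 = -2.8607 from the OLS formula.
With xbar = 7.2500 and ybar = -24.7500, the intercept is:
b0 = -24.7500 - -2.8607 * 7.2500 = -4.0100.

-4.0100


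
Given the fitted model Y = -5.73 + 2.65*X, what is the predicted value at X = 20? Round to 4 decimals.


Predicted value:
Y = -5.73 + (2.65)(20) = -5.73 + 53.0000 = 47.2700.

47.2700


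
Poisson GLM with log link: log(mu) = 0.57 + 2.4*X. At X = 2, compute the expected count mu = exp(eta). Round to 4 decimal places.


Linear predictor: eta = 0.57 + (2.4)(2) = 5.3700.
Expected count: mu = exp(5.3700) = 214.8629.

214.8629


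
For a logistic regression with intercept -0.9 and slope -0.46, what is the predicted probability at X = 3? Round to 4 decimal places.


Compute z = -0.9 + (-0.46)(3) = -2.2800.
exp(-z) = 9.7767.
P = 1/(1 + 9.7767) = 0.0928.

0.0928


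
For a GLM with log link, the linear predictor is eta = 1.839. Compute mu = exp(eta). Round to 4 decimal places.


Apply the inverse link:
mu = e^1.839 = 6.2902.

6.2902


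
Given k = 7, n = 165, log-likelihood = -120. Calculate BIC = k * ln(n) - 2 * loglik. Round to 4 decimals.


k * ln(n) = 7 * ln(165) = 7 * 5.105945 = 35.741615.
-2 * loglik = -2 * (-120) = 240.
BIC = 35.741615 + 240 = 275.741615, which rounds to 275.7416.

275.7416


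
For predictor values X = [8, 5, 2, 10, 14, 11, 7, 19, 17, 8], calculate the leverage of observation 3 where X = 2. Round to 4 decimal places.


Compute xbar = 10.1000 with n = 10 observations.
SXX = 252.9000.
Leverage = 1/10 + (2 - 10.1000)^2/252.9000 = 0.3594.

0.3594


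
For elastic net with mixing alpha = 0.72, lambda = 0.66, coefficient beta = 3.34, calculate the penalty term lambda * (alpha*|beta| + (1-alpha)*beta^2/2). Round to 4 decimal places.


Compute:
L1 = 0.72 * 3.34 = 2.4048.
L2 = 0.28 * 3.34^2 / 2 = 1.5618.
Penalty = 0.66 * (2.4048 + 1.5618) = 2.6179.

2.6179


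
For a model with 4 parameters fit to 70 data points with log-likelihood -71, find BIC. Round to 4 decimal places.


k * ln(n) = 4 * ln(70) = 4 * 4.248495 = 16.993980.
-2 * loglik = -2 * (-71) = 142.
BIC = 16.993980 + 142 = 158.993980, which rounds to 158.9940.

158.9940


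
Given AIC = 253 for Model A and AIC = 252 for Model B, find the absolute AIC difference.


Compute |253 - 252| = 1.
Model B has the smaller AIC.

1


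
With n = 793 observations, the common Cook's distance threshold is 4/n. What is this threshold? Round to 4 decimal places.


Using the rule of thumb:
Threshold = 4 / 793 = 0.0050.

0.0050


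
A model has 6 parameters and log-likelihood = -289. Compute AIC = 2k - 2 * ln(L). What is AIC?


AIC = 2*6 - 2*(-289).
= 12 + 578 = 590.

590


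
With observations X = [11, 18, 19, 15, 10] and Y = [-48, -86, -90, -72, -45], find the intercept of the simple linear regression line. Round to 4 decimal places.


First find the slope: b1 = -5.1748.
Means: xbar = 14.6000, ybar = -68.2000.
b0 = ybar - b1 * xbar = -68.2000 - -5.1748 * 14.6000 = 7.3528.

7.3528


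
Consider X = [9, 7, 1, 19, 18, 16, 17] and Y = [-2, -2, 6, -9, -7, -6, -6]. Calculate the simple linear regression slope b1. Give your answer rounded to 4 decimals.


The sample means are xbar = 12.4286 and ybar = -3.7143.
Compute S_xx = 279.7143 and S_xy = -197.8571.
Slope b1 = S_xy / S_xx = -197.8571 / 279.7143 = -0.7074.

-0.7074


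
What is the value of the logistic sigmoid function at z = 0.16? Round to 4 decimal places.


exp(-0.1600) = 0.8521.
1 + exp(-z) = 1.8521.
sigmoid = 1/1.8521 = 0.5399.

0.5399


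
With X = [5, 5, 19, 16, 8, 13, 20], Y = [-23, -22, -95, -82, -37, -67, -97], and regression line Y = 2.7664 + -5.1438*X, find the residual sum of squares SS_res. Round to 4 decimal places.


Compute predicted values, then residuals = yi - yhat_i.
Residuals: [-0.0474, 0.9526, -0.0342, -2.4656, 1.3840, -2.8970, 3.1096].
SSres = sum(residual^2) = 26.9677.

26.9677


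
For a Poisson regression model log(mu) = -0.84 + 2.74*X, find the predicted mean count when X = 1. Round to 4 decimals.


eta = -0.84 + 2.74 * 1 = 1.9000.
mu = exp(1.9000) = 6.6859.

6.6859


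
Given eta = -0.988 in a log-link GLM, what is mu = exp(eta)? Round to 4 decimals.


The inverse log link gives:
mu = exp(-0.988) = 0.3723.

0.3723


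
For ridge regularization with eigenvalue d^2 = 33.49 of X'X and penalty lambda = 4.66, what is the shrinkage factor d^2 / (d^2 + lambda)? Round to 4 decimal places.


Denominator = d^2 + lambda = 33.49 + 4.66 = 38.1500.
Shrinkage = 33.49 / 38.1500 = 0.8779.

0.8779


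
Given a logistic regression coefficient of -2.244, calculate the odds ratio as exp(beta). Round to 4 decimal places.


The odds ratio is computed as:
OR = e^(-2.244) = 0.1060.

0.1060


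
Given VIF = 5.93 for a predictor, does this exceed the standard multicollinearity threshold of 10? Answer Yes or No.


Compare VIF = 5.93 to the threshold of 10.
5.93 < 10, so the answer is No.

No


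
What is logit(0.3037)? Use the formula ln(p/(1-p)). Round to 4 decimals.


The odds are p/(1-p) = 0.3037 / 0.6963 = 0.4362.
logit(p) = ln(0.4362) = -0.8297.

-0.8297


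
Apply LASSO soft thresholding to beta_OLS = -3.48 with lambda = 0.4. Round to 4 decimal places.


Absolute value: |-3.48| = 3.48.
Compare to lambda = 0.4.
Since |beta| > lambda, coefficient = sign(beta)*(|beta| - lambda) = -3.0800.

-3.0800


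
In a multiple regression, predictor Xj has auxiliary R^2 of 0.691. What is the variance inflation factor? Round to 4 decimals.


Denominator: 1 - 0.691 = 0.309.
VIF = 1 / 0.309 = 3.2362.

3.2362


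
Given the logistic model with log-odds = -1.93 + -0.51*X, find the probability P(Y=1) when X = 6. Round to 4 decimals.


Compute z = -1.93 + (-0.51)(6) = -4.9900.
exp(-z) = 146.9364.
P = 1/(1 + 146.9364) = 0.0068.

0.0068


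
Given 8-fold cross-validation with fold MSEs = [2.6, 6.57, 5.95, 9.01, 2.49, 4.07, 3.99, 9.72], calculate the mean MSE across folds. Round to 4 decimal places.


Sum of fold MSEs = 44.4000.
Average = 44.4000 / 8 = 5.5500.

5.5500


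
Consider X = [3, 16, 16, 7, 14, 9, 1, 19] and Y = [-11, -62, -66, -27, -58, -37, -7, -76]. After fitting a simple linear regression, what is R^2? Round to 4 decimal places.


After computing the OLS fit (b0=-0.9342, b1=-3.9591):
SSres = 21.4892, SStot = 4816.0000.
R^2 = 1 - 21.4892/4816.0000 = 0.9955.

0.9955


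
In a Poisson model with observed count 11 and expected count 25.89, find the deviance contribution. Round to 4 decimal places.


First: ln(11/25.89) = -0.855962.
Then: 11 * -0.855962 = -9.415582.
y - mu = 11 - 25.89 = -14.89.
D = 2(-9.415582 - -14.89) = 10.948836, which rounds to 10.9488.

10.9488


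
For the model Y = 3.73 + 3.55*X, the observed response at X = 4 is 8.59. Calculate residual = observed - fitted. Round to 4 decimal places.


Compute yhat = 3.73 + (3.55)(4) = 17.9300.
Residual = actual - predicted = 8.59 - 17.9300 = -9.3400.

-9.3400


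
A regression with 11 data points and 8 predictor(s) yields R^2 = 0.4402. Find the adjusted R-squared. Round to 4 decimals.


Plug in: Adj R^2 = 1 - (1 - 0.4402) * 10/2.
= 1 - 0.5598 * 10/2
= 1 - 5.5980 / 2
= 1 - 2.7990 = -1.7990.

-1.7990


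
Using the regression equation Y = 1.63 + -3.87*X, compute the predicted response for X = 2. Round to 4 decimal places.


Substitute X = 2 into the equation:
Y = 1.63 + -3.87 * 2 = 1.63 + -7.7400 = -6.1100.

-6.1100


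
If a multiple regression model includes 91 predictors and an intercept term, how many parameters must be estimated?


Each predictor gets one coefficient, plus one intercept.
Total parameters = 91 + 1 = 92.

92


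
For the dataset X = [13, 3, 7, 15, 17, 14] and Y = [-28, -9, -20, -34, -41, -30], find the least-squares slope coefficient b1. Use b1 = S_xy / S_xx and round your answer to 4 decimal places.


First compute the means: xbar = 11.5000, ybar = -27.0000.
Then S_xx = sum((xi - xbar)^2) = 143.5000.
S_xy = sum((xi - xbar)(yi - ybar)) = -295.0000.
b1 = S_xy / S_xx = -295.0000 / 143.5000 = -2.0557.

-2.0557


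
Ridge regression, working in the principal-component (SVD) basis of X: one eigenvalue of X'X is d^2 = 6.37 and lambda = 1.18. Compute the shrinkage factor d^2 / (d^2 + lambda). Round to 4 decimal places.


d^2 + lambda = 6.37 + 1.18 = 7.5500.
Shrinkage factor = 6.37/7.5500 = 0.8437.

0.8437


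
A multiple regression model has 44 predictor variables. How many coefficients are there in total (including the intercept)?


Each predictor gets one coefficient, plus one intercept.
Total parameters = 44 + 1 = 45.

45


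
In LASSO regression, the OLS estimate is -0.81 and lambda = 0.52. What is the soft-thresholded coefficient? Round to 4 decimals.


Check: |-0.81| = 0.81 vs lambda = 0.52.
Since |beta| > lambda, coefficient = sign(beta)*(|beta| - lambda) = -0.2900.
Soft-thresholded coefficient = -0.2900.

-0.2900


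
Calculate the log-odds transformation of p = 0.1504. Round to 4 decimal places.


Compute the odds: 0.1504/0.8496 = 0.1770.
Take the natural log: ln(0.1770) = -1.7315.

-1.7315


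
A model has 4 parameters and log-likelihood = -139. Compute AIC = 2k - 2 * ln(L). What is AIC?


AIC = 2k - 2*loglik = 2(4) - 2(-139).
= 8 + 278 = 286.

286


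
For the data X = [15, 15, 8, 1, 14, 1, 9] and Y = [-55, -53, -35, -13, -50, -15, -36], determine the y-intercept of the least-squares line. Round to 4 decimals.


Compute b1 = -2.8274 from the OLS formula.
With xbar = 9.0000 and ybar = -36.7143, the intercept is:
b0 = -36.7143 - -2.8274 * 9.0000 = -11.2674.

-11.2674


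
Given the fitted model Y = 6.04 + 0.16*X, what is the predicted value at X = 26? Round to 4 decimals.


Plug X = 26 into Y = 6.04 + 0.16*X:
Y = 6.04 + 4.1600 = 10.2000.

10.2000


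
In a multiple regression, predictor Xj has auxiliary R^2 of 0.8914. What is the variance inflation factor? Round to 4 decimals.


Denominator: 1 - 0.8914 = 0.1086.
VIF = 1 / 0.1086 = 9.2081.

9.2081


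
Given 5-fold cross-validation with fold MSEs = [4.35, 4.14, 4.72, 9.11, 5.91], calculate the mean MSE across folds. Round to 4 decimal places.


Sum of fold MSEs = 28.2300.
Average = 28.2300 / 5 = 5.6460.

5.6460


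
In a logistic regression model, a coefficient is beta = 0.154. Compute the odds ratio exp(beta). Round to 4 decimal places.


exp(0.154) = 1.1665.
So the odds ratio is 1.1665.

1.1665


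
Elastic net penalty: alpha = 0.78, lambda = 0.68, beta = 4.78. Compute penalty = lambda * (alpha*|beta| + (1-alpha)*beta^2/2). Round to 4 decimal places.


alpha * |beta| = 0.78 * 4.78 = 3.7284.
(1-alpha) * beta^2/2 = 0.22 * 22.8484/2 = 2.5133.
Total = 0.68 * (3.7284 + 2.5133) = 4.2444.

4.2444


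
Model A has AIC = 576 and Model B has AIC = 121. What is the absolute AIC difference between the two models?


Compute |576 - 121| = 455.
Model B has the smaller AIC.

455


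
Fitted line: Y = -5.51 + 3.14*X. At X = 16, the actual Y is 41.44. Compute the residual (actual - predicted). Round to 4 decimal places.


Predicted = -5.51 + 3.14 * 16 = 44.7300.
Residual = 41.44 - 44.7300 = -3.2900.

-3.2900


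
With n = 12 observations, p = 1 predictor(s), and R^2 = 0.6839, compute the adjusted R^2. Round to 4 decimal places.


Using the formula:
(1 - 0.6839) = 0.3161.
Multiply by 11/10: 0.3161 * 11 = 3.4771, then 3.4771 / 10 = 0.3477.
Adj R^2 = 1 - 0.3477 = 0.6523.

0.6523


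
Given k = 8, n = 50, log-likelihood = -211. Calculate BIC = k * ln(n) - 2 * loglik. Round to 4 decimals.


Compute k*ln(n) = 8*ln(50) = 8*3.912023 = 31.296184.
Then -2*loglik = 422.
BIC = 31.296184 + 422 = 453.296184, which rounds to 453.2962.

453.2962


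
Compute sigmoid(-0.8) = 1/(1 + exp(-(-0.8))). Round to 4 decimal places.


exp(0.8000) = 2.2255.
1 + exp(-z) = 3.2255.
sigmoid = 1/3.2255 = 0.3100.

0.3100


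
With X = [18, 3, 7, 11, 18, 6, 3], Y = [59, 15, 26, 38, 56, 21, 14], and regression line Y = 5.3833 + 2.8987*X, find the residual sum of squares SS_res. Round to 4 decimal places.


For each point, residual = actual - predicted.
Residuals: [1.4401, 0.9206, 0.3258, 0.7310, -1.5599, -1.7755, -0.0794].
Sum of squared residuals = 9.1539.

9.1539


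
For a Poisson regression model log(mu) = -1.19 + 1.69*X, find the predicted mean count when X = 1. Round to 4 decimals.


Compute eta = -1.19 + 1.69 * 1 = 0.5000.
Apply inverse link: mu = e^0.5000 = 1.6487.

1.6487


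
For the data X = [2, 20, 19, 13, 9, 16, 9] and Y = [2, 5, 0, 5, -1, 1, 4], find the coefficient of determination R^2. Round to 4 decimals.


After computing the OLS fit (b0=1.7302, b1=0.0442):
SSres = 34.9488, SStot = 35.4286.
R^2 = 1 - 34.9488/35.4286 = 0.0135.

0.0135


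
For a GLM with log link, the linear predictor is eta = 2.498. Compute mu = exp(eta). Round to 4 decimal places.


Apply the inverse link:
mu = e^2.498 = 12.1582.

12.1582


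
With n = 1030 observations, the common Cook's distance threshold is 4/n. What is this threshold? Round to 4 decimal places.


The threshold is 4/n.
4/1030 = 0.0039.

0.0039


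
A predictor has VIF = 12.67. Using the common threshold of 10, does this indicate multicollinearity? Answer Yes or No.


The threshold is 10.
VIF = 12.67 is >= 10.
Multicollinearity indication: Yes.

Yes


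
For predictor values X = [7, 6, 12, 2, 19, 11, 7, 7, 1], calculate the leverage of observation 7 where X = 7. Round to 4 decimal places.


Mean of X: xbar = 8.0000.
SXX = 238.0000.
For X = 7: h = 1/9 + (7 - 8.0000)^2/238.0000 = 0.1153.

0.1153


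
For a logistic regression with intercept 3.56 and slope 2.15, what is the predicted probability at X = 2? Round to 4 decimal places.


Linear predictor: z = 3.56 + 2.15 * 2 = 7.8600.
P = 1/(1 + exp(-7.8600)) = 1/(1 + 0.0004) = 0.9996.

0.9996


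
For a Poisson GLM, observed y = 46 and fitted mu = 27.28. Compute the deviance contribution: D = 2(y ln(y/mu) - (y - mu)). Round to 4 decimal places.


First: ln(46/27.28) = 0.522488.
Then: 46 * 0.522488 = 24.034448.
y - mu = 46 - 27.28 = 18.72.
D = 2(24.034448 - 18.72) = 10.628896, which rounds to 10.6289.

10.6289


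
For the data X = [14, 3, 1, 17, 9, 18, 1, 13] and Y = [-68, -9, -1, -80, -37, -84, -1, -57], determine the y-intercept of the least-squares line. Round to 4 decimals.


First find the slope: b1 = -4.9583.
Means: xbar = 9.5000, ybar = -42.1250.
b0 = ybar - b1 * xbar = -42.1250 - -4.9583 * 9.5000 = 4.9792.

4.9792


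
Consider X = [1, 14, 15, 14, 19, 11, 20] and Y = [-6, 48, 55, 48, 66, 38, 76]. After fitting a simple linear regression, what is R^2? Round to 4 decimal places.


The fitted line is Y = -9.5373 + 4.1677*X.
SSres = 26.7458, SStot = 4155.7143.
R^2 = 1 - SSres/SStot = 0.9936.

0.9936


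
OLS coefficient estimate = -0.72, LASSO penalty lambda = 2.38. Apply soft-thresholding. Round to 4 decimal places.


|beta_OLS| = 0.72.
lambda = 2.38.
Since |beta| <= lambda, the coefficient is set to 0.
Result = 0.0000.

0.0000


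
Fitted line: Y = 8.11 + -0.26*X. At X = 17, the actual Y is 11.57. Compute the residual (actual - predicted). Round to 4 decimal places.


Predicted = 8.11 + -0.26 * 17 = 3.6900.
Residual = 11.57 - 3.6900 = 7.8800.

7.8800


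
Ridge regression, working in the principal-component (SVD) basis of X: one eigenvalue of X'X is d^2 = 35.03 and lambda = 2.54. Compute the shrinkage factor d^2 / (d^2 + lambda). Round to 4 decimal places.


d^2 + lambda = 35.03 + 2.54 = 37.5700.
Shrinkage factor = 35.03/37.5700 = 0.9324.

0.9324


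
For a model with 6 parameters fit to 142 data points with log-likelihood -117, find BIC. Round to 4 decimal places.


ln(142) = 4.955827.
k * ln(n) = 6 * 4.955827 = 29.734962.
-2L = 234.
BIC = 29.734962 + 234 = 263.734962, which rounds to 263.7350.

263.7350


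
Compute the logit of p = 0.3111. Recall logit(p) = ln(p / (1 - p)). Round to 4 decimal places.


Compute the odds: 0.3111/0.6889 = 0.4516.
Take the natural log: ln(0.4516) = -0.7950.

-0.7950


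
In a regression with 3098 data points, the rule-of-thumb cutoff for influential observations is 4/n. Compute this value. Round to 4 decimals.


The threshold is 4/n.
4/3098 = 0.0013.

0.0013


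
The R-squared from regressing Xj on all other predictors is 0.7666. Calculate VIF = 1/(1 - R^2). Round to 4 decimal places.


VIF = 1 / (1 - 0.7666).
= 1 / 0.2334 = 4.2845.

4.2845


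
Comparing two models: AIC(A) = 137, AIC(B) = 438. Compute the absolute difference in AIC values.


Compute |137 - 438| = 301.
Model A has the smaller AIC.

301


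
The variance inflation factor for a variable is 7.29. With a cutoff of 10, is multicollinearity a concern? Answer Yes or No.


The threshold is 10.
VIF = 7.29 is < 10.
Multicollinearity indication: No.

No


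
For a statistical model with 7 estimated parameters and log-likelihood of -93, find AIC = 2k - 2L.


AIC = 2*7 - 2*(-93).
= 14 + 186 = 200.

200


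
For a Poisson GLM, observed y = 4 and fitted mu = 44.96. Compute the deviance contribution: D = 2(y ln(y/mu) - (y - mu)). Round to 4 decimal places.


First: ln(4/44.96) = -2.419479.
Then: 4 * -2.419479 = -9.677916.
y - mu = 4 - 44.96 = -40.96.
D = 2(-9.677916 - -40.96) = 62.564168, which rounds to 62.5642.

62.5642


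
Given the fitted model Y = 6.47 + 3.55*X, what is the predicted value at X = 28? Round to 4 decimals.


Plug X = 28 into Y = 6.47 + 3.55*X:
Y = 6.47 + 99.4000 = 105.8700.

105.8700


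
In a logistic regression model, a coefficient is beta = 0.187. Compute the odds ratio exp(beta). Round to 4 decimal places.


exp(0.187) = 1.2056.
So the odds ratio is 1.2056.

1.2056


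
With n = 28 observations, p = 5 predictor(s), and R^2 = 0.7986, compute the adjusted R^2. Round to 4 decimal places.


Plug in: Adj R^2 = 1 - (1 - 0.7986) * 27/22.
= 1 - 0.2014 * 27/22
= 1 - 5.4378 / 22
= 1 - 0.2472 = 0.7528.

0.7528


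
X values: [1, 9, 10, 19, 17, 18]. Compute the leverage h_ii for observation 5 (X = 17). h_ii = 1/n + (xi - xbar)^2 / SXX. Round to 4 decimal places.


n = 6, xbar = 12.3333.
SXX = sum((xi - xbar)^2) = 243.3333.
h = 1/6 + (17 - 12.3333)^2 / 243.3333 = 0.2562.

0.2562


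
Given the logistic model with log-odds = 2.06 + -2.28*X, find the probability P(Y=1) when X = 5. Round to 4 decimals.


Compute z = 2.06 + (-2.28)(5) = -9.3400.
exp(-z) = 11384.4082.
P = 1/(1 + 11384.4082) = 0.0001.

0.0001


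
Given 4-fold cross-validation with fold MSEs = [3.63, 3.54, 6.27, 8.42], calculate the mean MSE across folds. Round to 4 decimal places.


Total MSE across folds = 21.8600.
CV-MSE = 21.8600/4 = 5.4650.

5.4650


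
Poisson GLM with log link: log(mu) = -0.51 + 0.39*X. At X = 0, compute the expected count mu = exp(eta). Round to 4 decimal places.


Compute eta = -0.51 + 0.39 * 0 = -0.5100.
Apply inverse link: mu = e^-0.5100 = 0.6005.

0.6005


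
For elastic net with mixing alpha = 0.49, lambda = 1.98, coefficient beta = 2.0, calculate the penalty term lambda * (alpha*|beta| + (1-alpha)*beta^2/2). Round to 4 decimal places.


alpha * |beta| = 0.49 * 2.0 = 0.9800.
(1-alpha) * beta^2/2 = 0.51 * 4.0000/2 = 1.0200.
Total = 1.98 * (0.9800 + 1.0200) = 3.9600.

3.9600


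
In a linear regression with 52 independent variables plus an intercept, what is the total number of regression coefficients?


Total coefficients = number of predictors + 1 (for the intercept).
= 52 + 1 = 53.

53


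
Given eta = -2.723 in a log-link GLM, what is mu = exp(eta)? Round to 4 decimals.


Apply the inverse link:
mu = e^-2.723 = 0.0657.

0.0657


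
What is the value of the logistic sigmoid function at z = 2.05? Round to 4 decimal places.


First, exp(-2.0500) = 0.1287.
Then sigma(z) = 1/(1 + 0.1287) = 0.8859.

0.8859


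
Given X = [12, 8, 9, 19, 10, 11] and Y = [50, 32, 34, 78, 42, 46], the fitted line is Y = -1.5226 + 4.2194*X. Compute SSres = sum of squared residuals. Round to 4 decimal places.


For each point, residual = actual - predicted.
Residuals: [0.8898, -0.2326, -2.4520, -0.6460, 1.3286, 1.1092].
Sum of squared residuals = 10.2710.

10.2710


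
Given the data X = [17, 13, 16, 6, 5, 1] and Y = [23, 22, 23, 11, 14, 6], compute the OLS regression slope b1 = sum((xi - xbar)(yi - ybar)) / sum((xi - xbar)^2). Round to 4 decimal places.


Calculate xbar = 9.6667, ybar = 16.5000.
S_xx = 215.3333, S_xy = 230.0000.
Using b1 = S_xy / S_xx = 230.0000 / 215.3333, we get b1 = 1.0681.

1.0681


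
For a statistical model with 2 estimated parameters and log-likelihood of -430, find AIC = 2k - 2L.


AIC = 2k - 2*loglik = 2(2) - 2(-430).
= 4 + 860 = 864.

864


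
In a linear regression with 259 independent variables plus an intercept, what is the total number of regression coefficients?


Each predictor gets one coefficient, plus one intercept.
Total parameters = 259 + 1 = 260.

260


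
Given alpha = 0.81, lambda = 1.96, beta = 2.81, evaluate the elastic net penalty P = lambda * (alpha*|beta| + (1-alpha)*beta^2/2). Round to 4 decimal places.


alpha * |beta| = 0.81 * 2.81 = 2.2761.
(1-alpha) * beta^2/2 = 0.19 * 7.8961/2 = 0.7501.
Total = 1.96 * (2.2761 + 0.7501) = 5.9314.

5.9314


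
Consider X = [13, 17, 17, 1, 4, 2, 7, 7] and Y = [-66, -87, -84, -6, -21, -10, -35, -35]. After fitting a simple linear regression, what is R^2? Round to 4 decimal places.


After computing the OLS fit (b0=-0.4705, b1=-5.0035):
SSres = 5.9965, SStot = 7216.0000.
R^2 = 1 - 5.9965/7216.0000 = 0.9992.

0.9992


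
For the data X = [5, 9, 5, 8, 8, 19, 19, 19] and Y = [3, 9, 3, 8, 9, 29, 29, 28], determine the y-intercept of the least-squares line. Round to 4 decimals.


Compute b1 = 1.8451 from the OLS formula.
With xbar = 11.5000 and ybar = 14.7500, the intercept is:
b0 = 14.7500 - 1.8451 * 11.5000 = -6.4683.

-6.4683


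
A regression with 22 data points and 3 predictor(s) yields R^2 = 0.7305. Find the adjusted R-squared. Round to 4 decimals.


Adjusted R^2 = 1 - (1 - R^2) * (n-1)/(n-p-1).
(1 - R^2) = 0.2695.
(n-1)/(n-p-1) = 21/18.
(1 - R^2) * (n-1) = 0.2695 * 21 = 5.6595.
Divide by (n-p-1): 5.6595 / 18 = 0.3144.
Adj R^2 = 1 - 0.3144 = 0.6856.

0.6856


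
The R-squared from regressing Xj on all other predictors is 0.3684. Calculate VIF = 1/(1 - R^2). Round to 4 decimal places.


Using VIF = 1/(1 - R^2_j):
1 - 0.3684 = 0.6316.
VIF = 1.5833.

1.5833
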